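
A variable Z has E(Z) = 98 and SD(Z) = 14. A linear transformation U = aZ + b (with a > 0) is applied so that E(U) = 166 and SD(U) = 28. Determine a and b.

SD(U) = a·SD(Z) (a > 0), so a = 28/14 = 2.
E(U) = a·E(Z) + b, so b = 166 − 2·98 = -30.

a = 2, b = -30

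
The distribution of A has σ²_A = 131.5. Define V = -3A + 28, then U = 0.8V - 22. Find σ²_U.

σ²_U = 757.44

σ²_V = (-3)²·131.5 = 1183.5.
σ²_U = 0.8²·1183.5 = 757.44.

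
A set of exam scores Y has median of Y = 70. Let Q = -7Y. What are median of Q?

median of Q = -490

A linear map preserves order up to sign, so median of Q = a·median of Y + b = (-7)·70 = -490.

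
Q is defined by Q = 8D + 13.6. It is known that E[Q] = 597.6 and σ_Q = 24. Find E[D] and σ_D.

From Q = 8D + 13.6: E[Q] = a·E[D] + b, so E[D] = (E[Q] − b)/a = (597.6 − 13.6)/8 = 73.
σ_Q = |a|·σ_D, so σ_D = 24/|8| = 3.

E[D] = 73, σ_D = 3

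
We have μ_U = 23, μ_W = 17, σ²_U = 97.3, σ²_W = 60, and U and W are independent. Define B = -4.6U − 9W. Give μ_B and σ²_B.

μ_B = (-4.6)·μ_U + (-9)·μ_W = (-4.6)·23 + (-9)·17 = -258.8.
σ²_B = a²·σ²_U + b²·σ²_W + 2ab·covariance of U and W with a = -4.6, b = -9.
Independence gives covariance of U and W = 0.
= (-4.6)²·97.3 + (-9)²·60 + 2·(-4.6)·(-9)·0
= 2058.868 + 4860 + 0 = 6918.868.

μ_B = -258.8, σ²_B = 6918.868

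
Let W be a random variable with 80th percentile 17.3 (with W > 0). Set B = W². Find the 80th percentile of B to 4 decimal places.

W² is increasing, so P_{80}(B) = g(P_{80}(W)) = 299.29.

80th percentile of B = 299.29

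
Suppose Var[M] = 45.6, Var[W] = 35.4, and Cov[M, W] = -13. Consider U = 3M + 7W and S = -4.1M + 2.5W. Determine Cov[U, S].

Cov[U, S] = 334.22

By bilinearity, Cov[U, S] = ac·Var[M] + bd·Var[W] + (ad+bc)·Cov[M, W], with a=3, b=7, c=-4.1, d=2.5.
ac·Var[M] = 3·(-4.1)·45.6 = -560.88
bd·Var[W] = 7·2.5·35.4 = 619.5
(ad+bc)·Cov[M, W] = (-21.2)·(-13) = 275.6
Cov[U, S] = -560.88 + 619.5 + 275.6 = 334.22.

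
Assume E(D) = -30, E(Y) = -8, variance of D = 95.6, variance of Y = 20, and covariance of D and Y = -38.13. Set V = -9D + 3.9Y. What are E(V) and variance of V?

E(V) = (-9)·E(D) + 3.9·E(Y) = (-9)·(-30) + 3.9·(-8) = 238.8.
variance of V = a²·variance of D + b²·variance of Y + 2ab·covariance of D and Y with a = -9, b = 3.9.
= (-9)²·95.6 + 3.9²·20 + 2·(-9)·3.9·(-38.13)
= 7743.6 + 304.2 + 2676.726 = 10724.526.

E(V) = 238.8, variance of V = 10724.526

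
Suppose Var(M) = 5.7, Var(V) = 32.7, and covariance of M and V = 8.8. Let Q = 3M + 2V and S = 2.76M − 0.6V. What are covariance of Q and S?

covariance of Q and S = 40.692

By bilinearity, covariance of Q and S = ac·Var(M) + bd·Var(V) + (ad+bc)·covariance of M and V, with a=3, b=2, c=2.76, d=-0.6.
ac·Var(M) = 3·2.76·5.7 = 47.196
bd·Var(V) = 2·(-0.6)·32.7 = -39.24
(ad+bc)·covariance of M and V = (3.72)·8.8 = 32.736
covariance of Q and S = 47.196 + (-39.24) + 32.736 = 40.692.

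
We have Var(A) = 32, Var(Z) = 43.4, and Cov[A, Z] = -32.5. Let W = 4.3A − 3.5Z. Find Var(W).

Var(W) = 2101.58

Var(W) = a²·Var(A) + b²·Var(Z) + 2ab·Cov[A, Z] with a = 4.3, b = -3.5.
= 4.3²·32 + (-3.5)²·43.4 + 2·4.3·(-3.5)·(-32.5)
= 591.68 + 531.65 + 978.25 = 2101.58.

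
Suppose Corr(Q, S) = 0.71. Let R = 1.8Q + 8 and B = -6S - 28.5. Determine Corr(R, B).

Corr(R, B) = -0.71

Linear rescalings preserve |correlation|; the slopes 1.8 and -6 have opposite signs, so the correlation flips sign: Corr(R, B) = −Corr(Q, S) = -0.71.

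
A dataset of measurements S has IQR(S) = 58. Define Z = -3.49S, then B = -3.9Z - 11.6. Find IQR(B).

IQR(B) = 789.438

IQR(Z) = |-3.49|·58 = 202.42.
IQR(B) = |-3.9|·202.42 = 789.438.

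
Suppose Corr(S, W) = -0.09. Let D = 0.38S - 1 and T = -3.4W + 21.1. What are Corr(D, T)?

Corr(D, T) = 0.09

Linear rescalings preserve |correlation|; the slopes 0.38 and -3.4 have opposite signs, so the correlation flips sign: Corr(D, T) = −Corr(S, W) = 0.09.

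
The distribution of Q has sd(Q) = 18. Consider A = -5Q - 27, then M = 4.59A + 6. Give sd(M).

sd(A) = |-5|·18 = 90.
sd(M) = |4.59|·90 = 413.1.

sd(M) = 413.1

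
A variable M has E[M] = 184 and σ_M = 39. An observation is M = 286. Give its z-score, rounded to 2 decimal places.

z = (M − E[M]) / σ_M = (286 − 184) / 39 ≈ 2.62.

z = 2.62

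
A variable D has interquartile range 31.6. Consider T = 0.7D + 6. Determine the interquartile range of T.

Under T = aD + b, IQR(T) = |a|·IQR(D) = |0.7|·31.6 = 22.12 (shifts cancel; spread scales by |a|).

IQR(T) = 22.12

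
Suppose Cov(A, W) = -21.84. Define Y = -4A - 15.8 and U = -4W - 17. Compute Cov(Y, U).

Cov(Y, U) = a·c·Cov(A, W) = (-4)·(-4)·(-21.84) = -349.44. Additive constants drop out.

Cov(Y, U) = -349.44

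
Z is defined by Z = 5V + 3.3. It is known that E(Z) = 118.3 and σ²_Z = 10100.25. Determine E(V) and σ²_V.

From Z = 5V + 3.3: E(Z) = a·E(V) + b, so E(V) = (E(Z) − b)/a = (118.3 − 3.3)/5 = 23.
σ²_Z = a²·σ²_V, so σ²_V = 10100.25/5² = 404.01.

E(V) = 23, σ²_V = 404.01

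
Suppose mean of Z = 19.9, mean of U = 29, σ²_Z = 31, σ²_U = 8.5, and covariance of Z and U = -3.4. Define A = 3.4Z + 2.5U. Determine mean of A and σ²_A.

mean of A = 3.4·mean of Z + 2.5·mean of U = 3.4·19.9 + 2.5·29 = 140.16.
σ²_A = a²·σ²_Z + b²·σ²_U + 2ab·covariance of Z and U with a = 3.4, b = 2.5.
= 3.4²·31 + 2.5²·8.5 + 2·3.4·2.5·(-3.4)
= 358.36 + 53.125 + (-57.8) = 353.685.

mean of A = 140.16, σ²_A = 353.685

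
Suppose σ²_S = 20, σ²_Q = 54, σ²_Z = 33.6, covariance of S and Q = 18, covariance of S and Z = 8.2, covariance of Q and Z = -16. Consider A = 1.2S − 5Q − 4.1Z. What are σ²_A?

σ²_A = a²·σ²_S + b²·σ²_Q + c²·σ²_Z + 2ab·covariance of S and Q + 2ac·covariance of S and Z + 2bc·covariance of Q and Z, with a = 1.2, b = -5, c = -4.1.
= 28.8 + 1350 + 564.816 + (-216) + (-80.688) + (-656)
= 990.928.

σ²_A = 990.928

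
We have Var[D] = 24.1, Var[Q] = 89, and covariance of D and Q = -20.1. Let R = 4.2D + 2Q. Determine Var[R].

Var[R] = a²·Var[D] + b²·Var[Q] + 2ab·covariance of D and Q with a = 4.2, b = 2.
= 4.2²·24.1 + 2²·89 + 2·4.2·2·(-20.1)
= 425.124 + 356 + (-337.68) = 443.444.

Var[R] = 443.444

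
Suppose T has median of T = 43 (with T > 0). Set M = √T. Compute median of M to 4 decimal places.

median of M = 6.5574

√T is monotone on this domain, so median of M = √(43) ≈ 6.5574.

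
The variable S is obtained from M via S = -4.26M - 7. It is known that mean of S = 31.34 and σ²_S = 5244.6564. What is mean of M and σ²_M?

From S = -4.26M - 7: mean of S = a·mean of M + b, so mean of M = (mean of S − b)/a = (31.34 − (-7))/(-4.26) = -9.
σ²_S = a²·σ²_M, so σ²_M = 5244.6564/(-4.26)² = 289.

mean of M = -9, σ²_M = 289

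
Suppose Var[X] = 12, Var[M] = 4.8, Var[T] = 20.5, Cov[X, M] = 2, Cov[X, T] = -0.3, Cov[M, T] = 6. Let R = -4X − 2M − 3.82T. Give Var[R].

Var[R] = a²·Var[X] + b²·Var[M] + c²·Var[T] + 2ab·Cov[X, M] + 2ac·Cov[X, T] + 2bc·Cov[M, T], with a = -4, b = -2, c = -3.82.
= 192 + 19.2 + 299.1442 + 32 + (-9.168) + 91.68
= 624.8562.

Var[R] = 624.8562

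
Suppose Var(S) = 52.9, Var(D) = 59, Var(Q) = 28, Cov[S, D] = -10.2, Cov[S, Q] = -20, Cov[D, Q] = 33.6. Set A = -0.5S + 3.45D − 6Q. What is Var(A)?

Var(A) = a²·Var(S) + b²·Var(D) + c²·Var(Q) + 2ab·Cov[S, D] + 2ac·Cov[S, Q] + 2bc·Cov[D, Q], with a = -0.5, b = 3.45, c = -6.
= 13.225 + 702.2475 + 1008 + 35.19 + (-120) + (-1391.04)
= 247.6225.

Var(A) = 247.6225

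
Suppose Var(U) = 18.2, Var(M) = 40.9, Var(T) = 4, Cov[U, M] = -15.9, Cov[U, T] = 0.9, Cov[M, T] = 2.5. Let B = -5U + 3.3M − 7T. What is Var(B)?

Var(B) = 1568.601

Var(B) = a²·Var(U) + b²·Var(M) + c²·Var(T) + 2ab·Cov[U, M] + 2ac·Cov[U, T] + 2bc·Cov[M, T], with a = -5, b = 3.3, c = -7.
= 455 + 445.401 + 196 + 524.7 + 63 + (-115.5)
= 1568.601.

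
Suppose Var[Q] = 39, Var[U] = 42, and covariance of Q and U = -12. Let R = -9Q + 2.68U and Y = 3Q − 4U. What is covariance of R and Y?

By bilinearity, covariance of R and Y = ac·Var[Q] + bd·Var[U] + (ad+bc)·covariance of Q and U, with a=-9, b=2.68, c=3, d=-4.
ac·Var[Q] = (-9)·3·39 = -1053
bd·Var[U] = 2.68·(-4)·42 = -450.24
(ad+bc)·covariance of Q and U = (44.04)·(-12) = -528.48
covariance of R and Y = -1053 + (-450.24) + (-528.48) = -2031.72.

covariance of R and Y = -2031.72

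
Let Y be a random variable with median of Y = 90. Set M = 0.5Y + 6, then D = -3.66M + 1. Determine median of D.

median of M = 0.5·90 + 6 = 51.
median of D = (-3.66)·51 + 1 = -185.66.

median of D = -185.66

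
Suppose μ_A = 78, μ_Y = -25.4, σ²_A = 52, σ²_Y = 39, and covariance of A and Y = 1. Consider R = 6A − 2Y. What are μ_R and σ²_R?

μ_R = 6·μ_A + (-2)·μ_Y = 6·78 + (-2)·(-25.4) = 518.8.
σ²_R = a²·σ²_A + b²·σ²_Y + 2ab·covariance of A and Y with a = 6, b = -2.
= 6²·52 + (-2)²·39 + 2·6·(-2)·1
= 1872 + 156 + (-24) = 2004.

μ_R = 518.8, σ²_R = 2004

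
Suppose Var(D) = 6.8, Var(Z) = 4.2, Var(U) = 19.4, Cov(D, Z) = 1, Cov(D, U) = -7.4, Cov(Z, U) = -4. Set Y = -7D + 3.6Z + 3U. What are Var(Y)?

Var(Y) = a²·Var(D) + b²·Var(Z) + c²·Var(U) + 2ab·Cov(D, Z) + 2ac·Cov(D, U) + 2bc·Cov(Z, U), with a = -7, b = 3.6, c = 3.
= 333.2 + 54.432 + 174.6 + (-50.4) + 310.8 + (-86.4)
= 736.232.

Var(Y) = 736.232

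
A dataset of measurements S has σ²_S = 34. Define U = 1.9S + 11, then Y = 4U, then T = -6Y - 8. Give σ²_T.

σ²_T = 70698.24

σ²_U = 1.9²·34 = 122.74.
σ²_Y = 4²·122.74 = 1963.84.
σ²_T = (-6)²·1963.84 = 70698.24.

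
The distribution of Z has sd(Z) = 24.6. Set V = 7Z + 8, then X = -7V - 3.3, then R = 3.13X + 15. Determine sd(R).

sd(R) = 3772.902

sd(V) = |7|·24.6 = 172.2.
sd(X) = |-7|·172.2 = 1205.4.
sd(R) = |3.13|·1205.4 = 3772.902.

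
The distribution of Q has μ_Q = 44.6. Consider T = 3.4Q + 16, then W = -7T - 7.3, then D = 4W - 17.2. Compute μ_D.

μ_T = 3.4·44.6 + 16 = 167.64.
μ_W = (-7)·167.64 + (-7.3) = -1180.78.
μ_D = 4·(-1180.78) + (-17.2) = -4740.32.

μ_D = -4740.32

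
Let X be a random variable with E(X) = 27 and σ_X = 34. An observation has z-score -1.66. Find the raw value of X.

X = -29.44

X = E(X) + z·σ_X = 27 + (-1.66)·34 = -29.44.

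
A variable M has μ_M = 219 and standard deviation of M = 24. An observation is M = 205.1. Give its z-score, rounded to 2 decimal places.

z = -0.58

z = (M − μ_M) / standard deviation of M = (205.1 − 219) / 24 ≈ -0.58.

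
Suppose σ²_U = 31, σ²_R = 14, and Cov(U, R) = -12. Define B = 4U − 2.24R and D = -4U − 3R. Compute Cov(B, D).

Cov(B, D) = -365.44

By bilinearity, Cov(B, D) = ac·σ²_U + bd·σ²_R + (ad+bc)·Cov(U, R), with a=4, b=-2.24, c=-4, d=-3.
ac·σ²_U = 4·(-4)·31 = -496
bd·σ²_R = (-2.24)·(-3)·14 = 94.08
(ad+bc)·Cov(U, R) = (-3.04)·(-12) = 36.48
Cov(B, D) = -496 + 94.08 + 36.48 = -365.44.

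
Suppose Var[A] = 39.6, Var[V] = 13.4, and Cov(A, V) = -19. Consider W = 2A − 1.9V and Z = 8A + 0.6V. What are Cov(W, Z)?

By bilinearity, Cov(W, Z) = ac·Var[A] + bd·Var[V] + (ad+bc)·Cov(A, V), with a=2, b=-1.9, c=8, d=0.6.
ac·Var[A] = 2·8·39.6 = 633.6
bd·Var[V] = (-1.9)·0.6·13.4 = -15.276
(ad+bc)·Cov(A, V) = (-14)·(-19) = 266
Cov(W, Z) = 633.6 + (-15.276) + 266 = 884.324.

Cov(W, Z) = 884.324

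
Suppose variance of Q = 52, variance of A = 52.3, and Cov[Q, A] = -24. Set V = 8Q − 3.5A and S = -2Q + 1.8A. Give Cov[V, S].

Cov[V, S] = -1675.09

By bilinearity, Cov[V, S] = ac·variance of Q + bd·variance of A + (ad+bc)·Cov[Q, A], with a=8, b=-3.5, c=-2, d=1.8.
ac·variance of Q = 8·(-2)·52 = -832
bd·variance of A = (-3.5)·1.8·52.3 = -329.49
(ad+bc)·Cov[Q, A] = (21.4)·(-24) = -513.6
Cov[V, S] = -832 + (-329.49) + (-513.6) = -1675.09.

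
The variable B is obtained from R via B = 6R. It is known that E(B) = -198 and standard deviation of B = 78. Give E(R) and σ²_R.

E(R) = -33, σ²_R = 169

From B = 6R: E(B) = a·E(R) + b, so E(R) = (E(B) − b)/a = (-198 − 0)/6 = -33.
σ²_B = 78² = 6084.
σ²_B = a²·σ²_R, so σ²_R = 6084/6² = 169.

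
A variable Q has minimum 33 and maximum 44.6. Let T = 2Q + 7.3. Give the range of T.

Range of Q = 44.6 − 33 = 11.6.
Range(T) = |a|·Range(Q) = |2|·11.6 = 23.2.

Range(T) = 23.2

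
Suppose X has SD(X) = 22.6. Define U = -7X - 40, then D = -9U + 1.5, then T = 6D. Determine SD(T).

SD(T) = 8542.8

SD(U) = |-7|·22.6 = 158.2.
SD(D) = |-9|·158.2 = 1423.8.
SD(T) = |6|·1423.8 = 8542.8.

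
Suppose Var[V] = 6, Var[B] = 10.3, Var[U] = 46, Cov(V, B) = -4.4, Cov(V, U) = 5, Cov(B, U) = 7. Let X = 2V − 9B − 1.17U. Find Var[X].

Var[X] = 1203.6894

Var[X] = a²·Var[V] + b²·Var[B] + c²·Var[U] + 2ab·Cov(V, B) + 2ac·Cov(V, U) + 2bc·Cov(B, U), with a = 2, b = -9, c = -1.17.
= 24 + 834.3 + 62.9694 + 158.4 + (-23.4) + 147.42
= 1203.6894.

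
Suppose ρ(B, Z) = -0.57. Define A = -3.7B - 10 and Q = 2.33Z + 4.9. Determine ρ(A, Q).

Linear rescalings preserve |correlation|; the slopes -3.7 and 2.33 have opposite signs, so the correlation flips sign: ρ(A, Q) = −ρ(B, Z) = 0.57.

ρ(A, Q) = 0.57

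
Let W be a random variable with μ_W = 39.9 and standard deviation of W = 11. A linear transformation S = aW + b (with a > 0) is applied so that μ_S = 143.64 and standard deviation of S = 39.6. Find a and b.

standard deviation of S = a·standard deviation of W (a > 0), so a = 39.6/11 = 3.6.
μ_S = a·μ_W + b, so b = 143.64 − 3.6·39.9 = 0.

a = 3.6, b = 0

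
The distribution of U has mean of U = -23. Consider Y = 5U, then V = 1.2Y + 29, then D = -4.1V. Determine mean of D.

mean of Y = 5·(-23) = -115.
mean of V = 1.2·(-115) + 29 = -109.
mean of D = (-4.1)·(-109) = 446.9.

mean of D = 446.9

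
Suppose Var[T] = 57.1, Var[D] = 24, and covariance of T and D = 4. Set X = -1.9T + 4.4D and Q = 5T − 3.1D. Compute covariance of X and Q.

covariance of X and Q = -758.25

By bilinearity, covariance of X and Q = ac·Var[T] + bd·Var[D] + (ad+bc)·covariance of T and D, with a=-1.9, b=4.4, c=5, d=-3.1.
ac·Var[T] = (-1.9)·5·57.1 = -542.45
bd·Var[D] = 4.4·(-3.1)·24 = -327.36
(ad+bc)·covariance of T and D = (27.89)·4 = 111.56
covariance of X and Q = -542.45 + (-327.36) + 111.56 = -758.25.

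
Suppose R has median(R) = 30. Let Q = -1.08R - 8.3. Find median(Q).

A linear map preserves order up to sign, so median(Q) = a·median(R) + b = (-1.08)·30 + (-8.3) = -40.7.

median(Q) = -40.7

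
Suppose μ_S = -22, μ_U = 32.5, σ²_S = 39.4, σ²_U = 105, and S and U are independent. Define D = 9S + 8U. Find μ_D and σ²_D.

μ_D = 62, σ²_D = 9911.4

μ_D = 9·μ_S + 8·μ_U = 9·(-22) + 8·32.5 = 62.
σ²_D = a²·σ²_S + b²·σ²_U + 2ab·Cov[S, U] with a = 9, b = 8.
Independence gives Cov[S, U] = 0.
= 9²·39.4 + 8²·105 + 2·9·8·0
= 3191.4 + 6720 + 0 = 9911.4.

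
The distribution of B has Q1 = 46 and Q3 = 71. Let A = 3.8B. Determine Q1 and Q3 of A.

Q1(A) = 174.8, Q3(A) = 269.8

a = 3.8 > 0: Q1(A) = a·Q1(B)+b = 174.8, Q3(A) = a·Q3(B)+b = 269.8.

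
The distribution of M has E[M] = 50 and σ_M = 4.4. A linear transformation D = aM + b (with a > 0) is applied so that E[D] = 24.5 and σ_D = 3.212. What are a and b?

a = 0.73, b = -12

σ_D = a·σ_M (a > 0), so a = 3.212/4.4 = 0.73.
E[D] = a·E[M] + b, so b = 24.5 − 0.73·50 = -12.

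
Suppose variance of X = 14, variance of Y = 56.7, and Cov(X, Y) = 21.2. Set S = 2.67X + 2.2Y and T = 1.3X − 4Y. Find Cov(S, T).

By bilinearity, Cov(S, T) = ac·variance of X + bd·variance of Y + (ad+bc)·Cov(X, Y), with a=2.67, b=2.2, c=1.3, d=-4.
ac·variance of X = 2.67·1.3·14 = 48.594
bd·variance of Y = 2.2·(-4)·56.7 = -498.96
(ad+bc)·Cov(X, Y) = (-7.82)·21.2 = -165.784
Cov(S, T) = 48.594 + (-498.96) + (-165.784) = -616.15.

Cov(S, T) = -616.15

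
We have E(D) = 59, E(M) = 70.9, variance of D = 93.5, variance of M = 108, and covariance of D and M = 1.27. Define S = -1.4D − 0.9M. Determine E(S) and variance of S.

E(S) = (-1.4)·E(D) + (-0.9)·E(M) = (-1.4)·59 + (-0.9)·70.9 = -146.41.
variance of S = a²·variance of D + b²·variance of M + 2ab·covariance of D and M with a = -1.4, b = -0.9.
= (-1.4)²·93.5 + (-0.9)²·108 + 2·(-1.4)·(-0.9)·1.27
= 183.26 + 87.48 + 3.2004 = 273.9404.

E(S) = -146.41, variance of S = 273.9404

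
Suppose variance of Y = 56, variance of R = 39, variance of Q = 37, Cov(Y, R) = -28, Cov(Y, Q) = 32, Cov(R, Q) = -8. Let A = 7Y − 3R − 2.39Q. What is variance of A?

variance of A = 3296.9077

variance of A = a²·variance of Y + b²·variance of R + c²·variance of Q + 2ab·Cov(Y, R) + 2ac·Cov(Y, Q) + 2bc·Cov(R, Q), with a = 7, b = -3, c = -2.39.
= 2744 + 351 + 211.3477 + 1176 + (-1070.72) + (-114.72)
= 3296.9077.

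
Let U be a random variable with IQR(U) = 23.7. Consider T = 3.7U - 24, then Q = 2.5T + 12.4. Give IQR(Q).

IQR(Q) = 219.225

IQR(T) = |3.7|·23.7 = 87.69.
IQR(Q) = |2.5|·87.69 = 219.225.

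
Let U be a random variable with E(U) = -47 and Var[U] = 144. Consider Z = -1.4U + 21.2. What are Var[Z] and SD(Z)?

Z = -1.4U + 21.2 is linear with a = -1.4, b = 21.2.
Var[Z] = a²·Var[U] = (-1.4)²·144 = 282.24 (the additive constant 21.2 does not affect variance).
SD(U) = √144 = 12.
SD(Z) = |a|·SD(U) = |-1.4|·12 = 16.8.

Var[Z] = 282.24, SD(Z) = 16.8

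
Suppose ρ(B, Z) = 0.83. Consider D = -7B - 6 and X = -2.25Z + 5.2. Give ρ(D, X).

ρ(D, X) = 0.83

Linear rescalings preserve correlation up to sign; here the slopes -7 and -2.25 have the same sign, so ρ(D, X) = ρ(B, Z) = 0.83.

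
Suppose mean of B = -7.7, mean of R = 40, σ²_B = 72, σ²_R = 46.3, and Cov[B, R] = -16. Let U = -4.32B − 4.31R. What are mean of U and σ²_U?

mean of U = -139.136, σ²_U = 1607.95183

mean of U = (-4.32)·mean of B + (-4.31)·mean of R = (-4.32)·(-7.7) + (-4.31)·40 = -139.136.
σ²_U = a²·σ²_B + b²·σ²_R + 2ab·Cov[B, R] with a = -4.32, b = -4.31.
= (-4.32)²·72 + (-4.31)²·46.3 + 2·(-4.32)·(-4.31)·(-16)
= 1343.6928 + 860.07343 + (-595.8144) = 1607.95183.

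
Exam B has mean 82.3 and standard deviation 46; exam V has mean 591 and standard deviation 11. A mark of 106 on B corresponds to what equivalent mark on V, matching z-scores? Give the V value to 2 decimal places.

V = 596.67

z = (106 − 82.3)/46 ≈ 0.5152.
V = 591 + z·11 = 591 + (106 − 82.3)·11/46 ≈ 596.67.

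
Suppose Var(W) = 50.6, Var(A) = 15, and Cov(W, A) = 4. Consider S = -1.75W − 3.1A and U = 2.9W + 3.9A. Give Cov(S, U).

Cov(S, U) = -501.405

By bilinearity, Cov(S, U) = ac·Var(W) + bd·Var(A) + (ad+bc)·Cov(W, A), with a=-1.75, b=-3.1, c=2.9, d=3.9.
ac·Var(W) = (-1.75)·2.9·50.6 = -256.795
bd·Var(A) = (-3.1)·3.9·15 = -181.35
(ad+bc)·Cov(W, A) = (-15.815)·4 = -63.26
Cov(S, U) = -256.795 + (-181.35) + (-63.26) = -501.405.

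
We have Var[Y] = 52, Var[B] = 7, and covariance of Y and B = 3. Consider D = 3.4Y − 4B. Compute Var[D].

Var[D] = a²·Var[Y] + b²·Var[B] + 2ab·covariance of Y and B with a = 3.4, b = -4.
= 3.4²·52 + (-4)²·7 + 2·3.4·(-4)·3
= 601.12 + 112 + (-81.6) = 631.52.

Var[D] = 631.52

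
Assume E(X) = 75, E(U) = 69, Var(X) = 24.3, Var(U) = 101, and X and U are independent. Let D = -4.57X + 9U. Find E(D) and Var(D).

E(D) = 278.25, Var(D) = 8688.50307

E(D) = (-4.57)·E(X) + 9·E(U) = (-4.57)·75 + 9·69 = 278.25.
Var(D) = a²·Var(X) + b²·Var(U) + 2ab·covariance of X and U with a = -4.57, b = 9.
Independence gives covariance of X and U = 0.
= (-4.57)²·24.3 + 9²·101 + 2·(-4.57)·9·0
= 507.50307 + 8181 + 0 = 8688.50307.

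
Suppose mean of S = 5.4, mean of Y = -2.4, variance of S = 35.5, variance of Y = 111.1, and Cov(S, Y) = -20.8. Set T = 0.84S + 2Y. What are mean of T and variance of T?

mean of T = -0.264, variance of T = 399.5608

mean of T = 0.84·mean of S + 2·mean of Y = 0.84·5.4 + 2·(-2.4) = -0.264.
variance of T = a²·variance of S + b²·variance of Y + 2ab·Cov(S, Y) with a = 0.84, b = 2.
= 0.84²·35.5 + 2²·111.1 + 2·0.84·2·(-20.8)
= 25.0488 + 444.4 + (-69.888) = 399.5608.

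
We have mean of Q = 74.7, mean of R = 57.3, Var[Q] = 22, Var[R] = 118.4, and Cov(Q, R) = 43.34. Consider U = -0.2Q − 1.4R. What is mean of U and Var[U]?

mean of U = (-0.2)·mean of Q + (-1.4)·mean of R = (-0.2)·74.7 + (-1.4)·57.3 = -95.16.
Var[U] = a²·Var[Q] + b²·Var[R] + 2ab·Cov(Q, R) with a = -0.2, b = -1.4.
= (-0.2)²·22 + (-1.4)²·118.4 + 2·(-0.2)·(-1.4)·43.34
= 0.88 + 232.064 + 24.2704 = 257.2144.

mean of U = -95.16, Var[U] = 257.2144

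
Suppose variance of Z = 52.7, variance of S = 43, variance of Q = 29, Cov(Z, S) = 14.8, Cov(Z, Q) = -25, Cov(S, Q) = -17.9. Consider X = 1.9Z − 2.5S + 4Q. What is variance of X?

variance of X = a²·variance of Z + b²·variance of S + c²·variance of Q + 2ab·Cov(Z, S) + 2ac·Cov(Z, Q) + 2bc·Cov(S, Q), with a = 1.9, b = -2.5, c = 4.
= 190.247 + 268.75 + 464 + (-140.6) + (-380) + 358
= 760.397.

variance of X = 760.397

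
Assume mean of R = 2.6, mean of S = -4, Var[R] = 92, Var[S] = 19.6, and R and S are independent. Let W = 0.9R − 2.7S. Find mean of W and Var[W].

mean of W = 13.14, Var[W] = 217.404

mean of W = 0.9·mean of R + (-2.7)·mean of S = 0.9·2.6 + (-2.7)·(-4) = 13.14.
Var[W] = a²·Var[R] + b²·Var[S] + 2ab·Cov[R, S] with a = 0.9, b = -2.7.
Independence gives Cov[R, S] = 0.
= 0.9²·92 + (-2.7)²·19.6 + 2·0.9·(-2.7)·0
= 74.52 + 142.884 + 0 = 217.404.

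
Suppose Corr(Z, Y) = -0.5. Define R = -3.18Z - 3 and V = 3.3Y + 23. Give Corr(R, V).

Corr(R, V) = 0.5

Linear rescalings preserve |correlation|; the slopes -3.18 and 3.3 have opposite signs, so the correlation flips sign: Corr(R, V) = −Corr(Z, Y) = 0.5.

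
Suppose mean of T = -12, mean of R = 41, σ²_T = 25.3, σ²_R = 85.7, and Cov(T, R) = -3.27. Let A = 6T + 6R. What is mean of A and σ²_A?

mean of A = 174, σ²_A = 3760.56

mean of A = 6·mean of T + 6·mean of R = 6·(-12) + 6·41 = 174.
σ²_A = a²·σ²_T + b²·σ²_R + 2ab·Cov(T, R) with a = 6, b = 6.
= 6²·25.3 + 6²·85.7 + 2·6·6·(-3.27)
= 910.8 + 3085.2 + (-235.44) = 3760.56.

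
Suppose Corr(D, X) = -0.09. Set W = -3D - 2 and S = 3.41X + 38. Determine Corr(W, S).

Linear rescalings preserve |correlation|; the slopes -3 and 3.41 have opposite signs, so the correlation flips sign: Corr(W, S) = −Corr(D, X) = 0.09.

Corr(W, S) = 0.09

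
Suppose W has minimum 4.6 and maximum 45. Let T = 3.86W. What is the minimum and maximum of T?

min(T) = 17.756, max(T) = 173.7

a = 3.86 > 0, so min(T) = a·min(W)+b = 3.86·4.6 = 17.756 and max(T) = 3.86·45 = 173.7.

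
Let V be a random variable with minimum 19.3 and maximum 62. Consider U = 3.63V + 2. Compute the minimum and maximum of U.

min(U) = 72.059, max(U) = 227.06

a = 3.63 > 0, so min(U) = a·min(V)+b = 3.63·19.3 + 2 = 72.059 and max(U) = 3.63·62 + 2 = 227.06.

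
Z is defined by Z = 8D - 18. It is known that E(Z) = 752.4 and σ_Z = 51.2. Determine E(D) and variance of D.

From Z = 8D - 18: E(Z) = a·E(D) + b, so E(D) = (E(Z) − b)/a = (752.4 − (-18))/8 = 96.3.
variance of Z = 51.2² = 2621.44.
variance of Z = a²·variance of D, so variance of D = 2621.44/8² = 40.96.

E(D) = 96.3, variance of D = 40.96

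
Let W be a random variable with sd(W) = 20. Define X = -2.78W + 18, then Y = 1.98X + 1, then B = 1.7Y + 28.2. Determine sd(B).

sd(B) = 187.1496

sd(X) = |-2.78|·20 = 55.6.
sd(Y) = |1.98|·55.6 = 110.088.
sd(B) = |1.7|·110.088 = 187.1496.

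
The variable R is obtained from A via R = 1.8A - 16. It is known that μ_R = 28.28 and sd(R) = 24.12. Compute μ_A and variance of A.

μ_A = 24.6, variance of A = 179.56

From R = 1.8A - 16: μ_R = a·μ_A + b, so μ_A = (μ_R − b)/a = (28.28 − (-16))/1.8 = 24.6.
variance of R = 24.12² = 581.7744.
variance of R = a²·variance of A, so variance of A = 581.7744/1.8² = 179.56.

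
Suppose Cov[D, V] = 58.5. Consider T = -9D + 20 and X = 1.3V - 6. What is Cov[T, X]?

Cov[T, X] = a·c·Cov[D, V] = (-9)·1.3·58.5 = -684.45. Additive constants drop out.

Cov[T, X] = -684.45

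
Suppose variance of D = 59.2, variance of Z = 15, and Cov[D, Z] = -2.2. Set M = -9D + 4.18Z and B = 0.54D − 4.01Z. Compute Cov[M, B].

By bilinearity, Cov[M, B] = ac·variance of D + bd·variance of Z + (ad+bc)·Cov[D, Z], with a=-9, b=4.18, c=0.54, d=-4.01.
ac·variance of D = (-9)·0.54·59.2 = -287.712
bd·variance of Z = 4.18·(-4.01)·15 = -251.427
(ad+bc)·Cov[D, Z] = (38.3472)·(-2.2) = -84.36384
Cov[M, B] = -287.712 + (-251.427) + (-84.36384) = -623.50284.

Cov[M, B] = -623.50284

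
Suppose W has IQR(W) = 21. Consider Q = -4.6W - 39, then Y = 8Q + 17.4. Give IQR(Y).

IQR(Y) = 772.8

IQR(Q) = |-4.6|·21 = 96.6.
IQR(Y) = |8|·96.6 = 772.8.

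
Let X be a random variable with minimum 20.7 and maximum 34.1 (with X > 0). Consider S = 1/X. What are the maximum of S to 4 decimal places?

1/X is decreasing on this domain, so max(S) comes from min(X) = 20.7: max(S) = 1/(20.7) ≈ 0.0483.

max(S) = 0.0483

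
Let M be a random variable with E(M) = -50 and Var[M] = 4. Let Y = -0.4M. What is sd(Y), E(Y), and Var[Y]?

Y = -0.4M is linear with a = -0.4, b = 0.
sd(M) = √4 = 2.
sd(Y) = |a|·sd(M) = |-0.4|·2 = 0.8.
E(Y) = a·E(M) + b = (-0.4)·(-50) = 20.
Var[Y] = a²·Var[M] = (-0.4)²·4 = 0.64.

sd(Y) = 0.8, E(Y) = 20, Var[Y] = 0.64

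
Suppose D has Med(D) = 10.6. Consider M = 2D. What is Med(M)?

Med(M) = 21.2

A linear map preserves order up to sign, so Med(M) = a·Med(D) + b = 2·10.6 = 21.2.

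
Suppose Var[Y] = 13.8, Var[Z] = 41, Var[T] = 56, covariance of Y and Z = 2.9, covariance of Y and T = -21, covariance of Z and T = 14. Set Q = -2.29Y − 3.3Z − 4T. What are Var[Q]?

Var[Q] = 1443.56918

Var[Q] = a²·Var[Y] + b²·Var[Z] + c²·Var[T] + 2ab·covariance of Y and Z + 2ac·covariance of Y and T + 2bc·covariance of Z and T, with a = -2.29, b = -3.3, c = -4.
= 72.36858 + 446.49 + 896 + 43.8306 + (-384.72) + 369.6
= 1443.56918.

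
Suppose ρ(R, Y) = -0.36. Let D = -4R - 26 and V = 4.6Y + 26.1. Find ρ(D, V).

ρ(D, V) = 0.36

Linear rescalings preserve |correlation|; the slopes -4 and 4.6 have opposite signs, so the correlation flips sign: ρ(D, V) = −ρ(R, Y) = 0.36.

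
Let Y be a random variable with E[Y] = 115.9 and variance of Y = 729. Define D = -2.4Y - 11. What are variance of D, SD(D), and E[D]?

D = -2.4Y - 11 is linear with a = -2.4, b = -11.
variance of D = a²·variance of Y = (-2.4)²·729 = 4199.04 (the additive constant -11 does not affect variance).
SD(Y) = √729 = 27.
SD(D) = |a|·SD(Y) = |-2.4|·27 = 64.8.
E[D] = a·E[Y] + b = (-2.4)·115.9 + (-11) = -289.16.

variance of D = 4199.04, SD(D) = 64.8, E[D] = -289.16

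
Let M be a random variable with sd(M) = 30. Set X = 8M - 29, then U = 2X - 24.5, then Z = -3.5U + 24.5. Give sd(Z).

sd(X) = |8|·30 = 240.
sd(U) = |2|·240 = 480.
sd(Z) = |-3.5|·480 = 1680.

sd(Z) = 1680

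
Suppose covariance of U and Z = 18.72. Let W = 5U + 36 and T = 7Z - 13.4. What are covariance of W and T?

covariance of W and T = a·c·covariance of U and Z = 5·7·18.72 = 655.2. Additive constants drop out.

covariance of W and T = 655.2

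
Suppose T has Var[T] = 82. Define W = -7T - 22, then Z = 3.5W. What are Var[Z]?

Var[W] = (-7)²·82 = 4018.
Var[Z] = 3.5²·4018 = 49220.5.

Var[Z] = 49220.5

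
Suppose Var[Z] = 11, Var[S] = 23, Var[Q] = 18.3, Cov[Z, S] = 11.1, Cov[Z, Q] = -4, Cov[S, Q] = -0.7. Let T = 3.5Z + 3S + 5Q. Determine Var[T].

Var[T] = a²·Var[Z] + b²·Var[S] + c²·Var[Q] + 2ab·Cov[Z, S] + 2ac·Cov[Z, Q] + 2bc·Cov[S, Q], with a = 3.5, b = 3, c = 5.
= 134.75 + 207 + 457.5 + 233.1 + (-140) + (-21)
= 871.35.

Var[T] = 871.35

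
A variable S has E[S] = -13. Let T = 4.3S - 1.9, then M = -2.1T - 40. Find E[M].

E[M] = 81.38

E[T] = 4.3·(-13) + (-1.9) = -57.8.
E[M] = (-2.1)·(-57.8) + (-40) = 81.38.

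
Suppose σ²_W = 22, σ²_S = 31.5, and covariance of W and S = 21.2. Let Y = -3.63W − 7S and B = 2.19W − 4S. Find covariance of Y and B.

covariance of Y and B = 689.9346

By bilinearity, covariance of Y and B = ac·σ²_W + bd·σ²_S + (ad+bc)·covariance of W and S, with a=-3.63, b=-7, c=2.19, d=-4.
ac·σ²_W = (-3.63)·2.19·22 = -174.8934
bd·σ²_S = (-7)·(-4)·31.5 = 882
(ad+bc)·covariance of W and S = (-0.81)·21.2 = -17.172
covariance of Y and B = -174.8934 + 882 + (-17.172) = 689.9346.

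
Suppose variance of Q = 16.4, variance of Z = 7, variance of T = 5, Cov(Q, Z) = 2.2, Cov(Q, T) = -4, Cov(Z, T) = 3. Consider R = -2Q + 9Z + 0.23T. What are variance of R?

variance of R = 569.7645

variance of R = a²·variance of Q + b²·variance of Z + c²·variance of T + 2ab·Cov(Q, Z) + 2ac·Cov(Q, T) + 2bc·Cov(Z, T), with a = -2, b = 9, c = 0.23.
= 65.6 + 567 + 0.2645 + (-79.2) + 3.68 + 12.42
= 569.7645.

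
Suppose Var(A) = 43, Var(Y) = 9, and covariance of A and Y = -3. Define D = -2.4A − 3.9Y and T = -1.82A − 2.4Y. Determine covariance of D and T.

covariance of D and T = 233.49

By bilinearity, covariance of D and T = ac·Var(A) + bd·Var(Y) + (ad+bc)·covariance of A and Y, with a=-2.4, b=-3.9, c=-1.82, d=-2.4.
ac·Var(A) = (-2.4)·(-1.82)·43 = 187.824
bd·Var(Y) = (-3.9)·(-2.4)·9 = 84.24
(ad+bc)·covariance of A and Y = (12.858)·(-3) = -38.574
covariance of D and T = 187.824 + 84.24 + (-38.574) = 233.49.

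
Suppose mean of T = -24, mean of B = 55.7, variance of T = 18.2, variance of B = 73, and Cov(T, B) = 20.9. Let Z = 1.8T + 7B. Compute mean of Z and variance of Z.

mean of Z = 1.8·mean of T + 7·mean of B = 1.8·(-24) + 7·55.7 = 346.7.
variance of Z = a²·variance of T + b²·variance of B + 2ab·Cov(T, B) with a = 1.8, b = 7.
= 1.8²·18.2 + 7²·73 + 2·1.8·7·20.9
= 58.968 + 3577 + 526.68 = 4162.648.

mean of Z = 346.7, variance of Z = 4162.648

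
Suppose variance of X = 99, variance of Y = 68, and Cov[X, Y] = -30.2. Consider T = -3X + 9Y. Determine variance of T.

variance of T = 8029.8

variance of T = a²·variance of X + b²·variance of Y + 2ab·Cov[X, Y] with a = -3, b = 9.
= (-3)²·99 + 9²·68 + 2·(-3)·9·(-30.2)
= 891 + 5508 + 1630.8 = 8029.8.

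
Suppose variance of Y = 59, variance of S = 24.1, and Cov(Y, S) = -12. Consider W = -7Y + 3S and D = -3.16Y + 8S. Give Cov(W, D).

Cov(W, D) = 2669.24

By bilinearity, Cov(W, D) = ac·variance of Y + bd·variance of S + (ad+bc)·Cov(Y, S), with a=-7, b=3, c=-3.16, d=8.
ac·variance of Y = (-7)·(-3.16)·59 = 1305.08
bd·variance of S = 3·8·24.1 = 578.4
(ad+bc)·Cov(Y, S) = (-65.48)·(-12) = 785.76
Cov(W, D) = 1305.08 + 578.4 + 785.76 = 2669.24.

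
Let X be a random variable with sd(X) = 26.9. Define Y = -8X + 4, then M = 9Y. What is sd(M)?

sd(Y) = |-8|·26.9 = 215.2.
sd(M) = |9|·215.2 = 1936.8.

sd(M) = 1936.8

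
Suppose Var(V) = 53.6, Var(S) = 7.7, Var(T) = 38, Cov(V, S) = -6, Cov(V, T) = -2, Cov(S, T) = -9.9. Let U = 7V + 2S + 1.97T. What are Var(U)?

Var(U) = a²·Var(V) + b²·Var(S) + c²·Var(T) + 2ab·Cov(V, S) + 2ac·Cov(V, T) + 2bc·Cov(S, T), with a = 7, b = 2, c = 1.97.
= 2626.4 + 30.8 + 147.4742 + (-168) + (-55.16) + (-78.012)
= 2503.5022.

Var(U) = 2503.5022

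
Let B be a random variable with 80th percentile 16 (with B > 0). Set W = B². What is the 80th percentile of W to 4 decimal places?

80th percentile of W = 256

B² is increasing, so P_{80}(W) = g(P_{80}(B)) = 256.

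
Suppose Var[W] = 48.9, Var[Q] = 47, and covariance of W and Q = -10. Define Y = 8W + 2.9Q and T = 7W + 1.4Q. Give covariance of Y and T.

By bilinearity, covariance of Y and T = ac·Var[W] + bd·Var[Q] + (ad+bc)·covariance of W and Q, with a=8, b=2.9, c=7, d=1.4.
ac·Var[W] = 8·7·48.9 = 2738.4
bd·Var[Q] = 2.9·1.4·47 = 190.82
(ad+bc)·covariance of W and Q = (31.5)·(-10) = -315
covariance of Y and T = 2738.4 + 190.82 + (-315) = 2614.22.

covariance of Y and T = 2614.22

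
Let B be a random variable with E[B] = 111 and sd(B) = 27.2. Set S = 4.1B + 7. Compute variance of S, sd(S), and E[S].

S = 4.1B + 7 is linear with a = 4.1, b = 7.
variance of B = 27.2² = 739.84.
variance of S = a²·variance of B = 4.1²·739.84 = 12436.7104 (the additive constant 7 does not affect variance).
sd(S) = |a|·sd(B) = |4.1|·27.2 = 111.52.
E[S] = a·E[B] + b = 4.1·111 + 7 = 462.1.

variance of S = 12436.7104, sd(S) = 111.52, E[S] = 462.1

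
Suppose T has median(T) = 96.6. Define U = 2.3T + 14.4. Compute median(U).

median(U) = 236.58

A linear map preserves order up to sign, so median(U) = a·median(T) + b = 2.3·96.6 + 14.4 = 236.58.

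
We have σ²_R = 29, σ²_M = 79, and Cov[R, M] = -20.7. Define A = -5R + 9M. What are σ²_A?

σ²_A = 8987

σ²_A = a²·σ²_R + b²·σ²_M + 2ab·Cov[R, M] with a = -5, b = 9.
= (-5)²·29 + 9²·79 + 2·(-5)·9·(-20.7)
= 725 + 6399 + 1863 = 8987.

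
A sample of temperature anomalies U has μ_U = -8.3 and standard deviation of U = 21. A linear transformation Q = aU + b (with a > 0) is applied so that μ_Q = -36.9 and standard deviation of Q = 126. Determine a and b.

a = 6, b = 12.9

standard deviation of Q = a·standard deviation of U (a > 0), so a = 126/21 = 6.
μ_Q = a·μ_U + b, so b = -36.9 − 6·(-8.3) = 12.9.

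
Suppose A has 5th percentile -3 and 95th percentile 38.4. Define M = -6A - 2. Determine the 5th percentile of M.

Since a = -6 < 0 the transformation is decreasing, reversing order: the 5th percentile of M corresponds to the 95th percentile of A.
So P_{5}(M) = a·P_{95}(A) + b = (-6)·38.4 + (-2) = -232.4.

5th percentile of M = -232.4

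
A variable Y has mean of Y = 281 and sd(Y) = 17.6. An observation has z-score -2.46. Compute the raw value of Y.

Y = 237.704

Y = mean of Y + z·sd(Y) = 281 + (-2.46)·17.6 = 237.704.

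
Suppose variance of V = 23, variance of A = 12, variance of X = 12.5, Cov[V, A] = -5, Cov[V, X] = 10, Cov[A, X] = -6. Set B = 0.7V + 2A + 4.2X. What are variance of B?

variance of B = a²·variance of V + b²·variance of A + c²·variance of X + 2ab·Cov[V, A] + 2ac·Cov[V, X] + 2bc·Cov[A, X], with a = 0.7, b = 2, c = 4.2.
= 11.27 + 48 + 220.5 + (-14) + 58.8 + (-100.8)
= 223.77.

variance of B = 223.77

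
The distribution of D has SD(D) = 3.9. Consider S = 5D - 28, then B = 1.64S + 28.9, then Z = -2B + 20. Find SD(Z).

SD(S) = |5|·3.9 = 19.5.
SD(B) = |1.64|·19.5 = 31.98.
SD(Z) = |-2|·31.98 = 63.96.

SD(Z) = 63.96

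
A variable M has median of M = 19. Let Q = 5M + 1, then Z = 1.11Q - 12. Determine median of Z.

median of Q = 5·19 + 1 = 96.
median of Z = 1.11·96 + (-12) = 94.56.

median of Z = 94.56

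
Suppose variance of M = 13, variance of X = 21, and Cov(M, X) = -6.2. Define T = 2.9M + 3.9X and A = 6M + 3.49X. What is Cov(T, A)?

By bilinearity, Cov(T, A) = ac·variance of M + bd·variance of X + (ad+bc)·Cov(M, X), with a=2.9, b=3.9, c=6, d=3.49.
ac·variance of M = 2.9·6·13 = 226.2
bd·variance of X = 3.9·3.49·21 = 285.831
(ad+bc)·Cov(M, X) = (33.521)·(-6.2) = -207.8302
Cov(T, A) = 226.2 + 285.831 + (-207.8302) = 304.2008.

Cov(T, A) = 304.2008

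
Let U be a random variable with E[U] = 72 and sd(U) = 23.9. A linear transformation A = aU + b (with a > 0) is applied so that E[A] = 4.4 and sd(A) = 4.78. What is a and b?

sd(A) = a·sd(U) (a > 0), so a = 4.78/23.9 = 0.2.
E[A] = a·E[U] + b, so b = 4.4 − 0.2·72 = -10.

a = 0.2, b = -10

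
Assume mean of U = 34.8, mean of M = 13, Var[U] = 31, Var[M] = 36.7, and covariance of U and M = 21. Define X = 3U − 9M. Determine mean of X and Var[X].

mean of X = -12.6, Var[X] = 2117.7

mean of X = 3·mean of U + (-9)·mean of M = 3·34.8 + (-9)·13 = -12.6.
Var[X] = a²·Var[U] + b²·Var[M] + 2ab·covariance of U and M with a = 3, b = -9.
= 3²·31 + (-9)²·36.7 + 2·3·(-9)·21
= 279 + 2972.7 + (-1134) = 2117.7.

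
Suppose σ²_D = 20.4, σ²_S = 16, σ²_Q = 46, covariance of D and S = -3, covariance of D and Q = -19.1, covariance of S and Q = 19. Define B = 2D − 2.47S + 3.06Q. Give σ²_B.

σ²_B = 118.5844

σ²_B = a²·σ²_D + b²·σ²_S + c²·σ²_Q + 2ab·covariance of D and S + 2ac·covariance of D and Q + 2bc·covariance of S and Q, with a = 2, b = -2.47, c = 3.06.
= 81.6 + 97.6144 + 430.7256 + 29.64 + (-233.784) + (-287.2116)
= 118.5844.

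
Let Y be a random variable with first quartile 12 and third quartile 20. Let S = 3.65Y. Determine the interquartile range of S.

IQR of Y = Q3 − Q1 = 20 − 12 = 8.
Under S = aY + b, IQR(S) = |a|·IQR(Y) = |3.65|·8 = 29.2 (shifts cancel; spread scales by |a|).

IQR(S) = 29.2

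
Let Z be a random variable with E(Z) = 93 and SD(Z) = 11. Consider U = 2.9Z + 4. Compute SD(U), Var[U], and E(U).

SD(U) = 31.9, Var[U] = 1017.61, E(U) = 273.7

U = 2.9Z + 4 is linear with a = 2.9, b = 4.
SD(U) = |a|·SD(Z) = |2.9|·11 = 31.9.
Var[Z] = 11² = 121.
Var[U] = a²·Var[Z] = 2.9²·121 = 1017.61 (the additive constant 4 does not affect variance).
E(U) = a·E(Z) + b = 2.9·93 + 4 = 273.7.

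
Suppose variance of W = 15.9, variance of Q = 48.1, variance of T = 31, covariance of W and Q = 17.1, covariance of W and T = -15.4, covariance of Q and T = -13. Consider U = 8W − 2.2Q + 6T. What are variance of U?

variance of U = 629.284

variance of U = a²·variance of W + b²·variance of Q + c²·variance of T + 2ab·covariance of W and Q + 2ac·covariance of W and T + 2bc·covariance of Q and T, with a = 8, b = -2.2, c = 6.
= 1017.6 + 232.804 + 1116 + (-601.92) + (-1478.4) + 343.2
= 629.284.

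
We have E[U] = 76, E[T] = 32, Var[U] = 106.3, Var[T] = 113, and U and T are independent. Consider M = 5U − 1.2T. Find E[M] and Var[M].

E[M] = 341.6, Var[M] = 2820.22

E[M] = 5·E[U] + (-1.2)·E[T] = 5·76 + (-1.2)·32 = 341.6.
Var[M] = a²·Var[U] + b²·Var[T] + 2ab·Cov[U, T] with a = 5, b = -1.2.
Independence gives Cov[U, T] = 0.
= 5²·106.3 + (-1.2)²·113 + 2·5·(-1.2)·0
= 2657.5 + 162.72 + 0 = 2820.22.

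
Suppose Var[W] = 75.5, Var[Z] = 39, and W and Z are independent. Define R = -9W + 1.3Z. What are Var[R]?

Var[R] = 6181.41

Var[R] = a²·Var[W] + b²·Var[Z] + 2ab·covariance of W and Z with a = -9, b = 1.3.
Independence gives covariance of W and Z = 0.
= (-9)²·75.5 + 1.3²·39 + 2·(-9)·1.3·0
= 6115.5 + 65.91 + 0 = 6181.41.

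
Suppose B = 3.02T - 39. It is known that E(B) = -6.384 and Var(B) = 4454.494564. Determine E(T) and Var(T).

From B = 3.02T - 39: E(B) = a·E(T) + b, so E(T) = (E(B) − b)/a = (-6.384 − (-39))/3.02 = 10.8.
Var(B) = a²·Var(T), so Var(T) = 4454.494564/3.02² = 488.41.

E(T) = 10.8, Var(T) = 488.41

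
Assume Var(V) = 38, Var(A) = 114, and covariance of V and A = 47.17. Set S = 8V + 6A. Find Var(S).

Var(S) = 11064.32

Var(S) = a²·Var(V) + b²·Var(A) + 2ab·covariance of V and A with a = 8, b = 6.
= 8²·38 + 6²·114 + 2·8·6·47.17
= 2432 + 4104 + 4528.32 = 11064.32.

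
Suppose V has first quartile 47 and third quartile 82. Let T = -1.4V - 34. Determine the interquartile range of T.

IQR of V = Q3 − Q1 = 82 − 47 = 35.
Under T = aV + b, IQR(T) = |a|·IQR(V) = |-1.4|·35 = 49 (shifts cancel; spread scales by |a|).

IQR(T) = 49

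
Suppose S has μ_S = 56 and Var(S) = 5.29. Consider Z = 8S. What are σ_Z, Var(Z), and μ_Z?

σ_Z = 18.4, Var(Z) = 338.56, μ_Z = 448

Z = 8S is linear with a = 8, b = 0.
σ_S = √5.29 = 2.3.
σ_Z = |a|·σ_S = |8|·2.3 = 18.4.
Var(Z) = a²·Var(S) = 8²·5.29 = 338.56.
μ_Z = a·μ_S + b = 8·56 = 448.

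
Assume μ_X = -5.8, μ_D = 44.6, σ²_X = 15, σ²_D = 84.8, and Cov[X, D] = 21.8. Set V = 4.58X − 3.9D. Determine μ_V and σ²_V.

μ_V = 4.58·μ_X + (-3.9)·μ_D = 4.58·(-5.8) + (-3.9)·44.6 = -200.504.
σ²_V = a²·σ²_X + b²·σ²_D + 2ab·Cov[X, D] with a = 4.58, b = -3.9.
= 4.58²·15 + (-3.9)²·84.8 + 2·4.58·(-3.9)·21.8
= 314.646 + 1289.808 + (-778.7832) = 825.6708.

μ_V = -200.504, σ²_V = 825.6708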